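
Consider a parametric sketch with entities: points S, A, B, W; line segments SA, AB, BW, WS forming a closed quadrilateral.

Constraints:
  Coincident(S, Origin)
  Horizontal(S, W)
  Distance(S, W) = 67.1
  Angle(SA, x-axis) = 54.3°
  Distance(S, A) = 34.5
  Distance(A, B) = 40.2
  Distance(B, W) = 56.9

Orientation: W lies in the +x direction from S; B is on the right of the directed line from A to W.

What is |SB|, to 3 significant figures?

15.9

Checks: |AB| = 40.20 ✓; |BW| = 56.90 ✓.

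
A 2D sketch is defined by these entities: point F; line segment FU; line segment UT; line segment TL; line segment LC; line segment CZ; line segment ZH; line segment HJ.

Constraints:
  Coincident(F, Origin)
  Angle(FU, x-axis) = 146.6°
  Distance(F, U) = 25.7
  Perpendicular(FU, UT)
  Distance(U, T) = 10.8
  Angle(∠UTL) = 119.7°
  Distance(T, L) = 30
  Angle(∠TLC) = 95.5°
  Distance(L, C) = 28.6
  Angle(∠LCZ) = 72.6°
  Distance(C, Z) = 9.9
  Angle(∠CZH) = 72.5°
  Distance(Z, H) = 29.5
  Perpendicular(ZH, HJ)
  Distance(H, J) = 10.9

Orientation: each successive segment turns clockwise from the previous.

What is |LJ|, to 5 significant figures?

18.083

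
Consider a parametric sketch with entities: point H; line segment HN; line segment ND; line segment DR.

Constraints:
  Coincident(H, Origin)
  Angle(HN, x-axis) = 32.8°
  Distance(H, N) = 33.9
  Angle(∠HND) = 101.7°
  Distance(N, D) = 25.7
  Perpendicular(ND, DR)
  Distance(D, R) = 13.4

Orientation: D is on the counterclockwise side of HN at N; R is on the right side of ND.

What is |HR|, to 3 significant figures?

56.9

H is at the origin; HN runs at 32.8° with length 33.9, so N = 33.9·(cos 32.8°, sin 32.8°) = (28.5, 18.4). ∠HND = 101.7°, so ND runs at 32.8° + (180° − 101.7°) = 111° from the x-axis; with |ND| = 25.7, D = N + 25.7·(cos 111°, sin 111°) = (19.2, 42.3). ND is perpendicular to DR; with |DR| = 13.4 on the right of ND, R = D + 13.4·(0.933, 0.360) = (31.7, 47.2). Then |HR| = |R − H| = 56.9.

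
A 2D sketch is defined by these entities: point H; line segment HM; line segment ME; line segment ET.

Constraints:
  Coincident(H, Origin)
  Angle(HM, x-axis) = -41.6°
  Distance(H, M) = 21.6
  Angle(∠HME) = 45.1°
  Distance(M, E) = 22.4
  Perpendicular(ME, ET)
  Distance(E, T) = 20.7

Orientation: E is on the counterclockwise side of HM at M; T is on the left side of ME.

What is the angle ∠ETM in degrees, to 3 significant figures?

47.3°

H is at the origin; HM runs at -41.6° with length 21.6, so M = 21.6·(cos -41.6°, sin -41.6°) = (16.2, -14.3). ∠HME = 45.1°, so ME runs at -41.6° + (180° − 45.1°) = 93.3° from the x-axis; with |ME| = 22.4, E = M + 22.4·(cos 93.3°, sin 93.3°) = (14.9, 8.02). The perpendicularity gives ET at right angles to ME; with |ET| = 20.7 on the left of ME, T = E + 20.7·(-0.998, -0.0576) = (-5.80, 6.83). Then cos ∠ETM = TE·TM / (|TE||TM|), giving 47.3°.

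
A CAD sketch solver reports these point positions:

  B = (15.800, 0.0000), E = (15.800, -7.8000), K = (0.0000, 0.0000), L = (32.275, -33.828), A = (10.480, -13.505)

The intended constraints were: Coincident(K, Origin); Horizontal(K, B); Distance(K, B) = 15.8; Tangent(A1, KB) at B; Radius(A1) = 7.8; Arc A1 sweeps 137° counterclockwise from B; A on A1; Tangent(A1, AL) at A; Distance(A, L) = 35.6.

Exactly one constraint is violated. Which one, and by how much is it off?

Distance(A, L) = 35.6 — off by 5.80.

K = (0.00, 0.00) ✓; K.y = 0.00, B.y = 0.00 ✓; |KB| = 15.80 ✓; ∠(EB, BK) = 90.00° ✓; |EB| = 7.800 ✓; bearing(E→A) − bearing(E→B) = 137.0° ✓; |EA| = 7.801 ✓; ∠(EA, AL) = 90.00° ✓; |AL| = 29.80 ✗.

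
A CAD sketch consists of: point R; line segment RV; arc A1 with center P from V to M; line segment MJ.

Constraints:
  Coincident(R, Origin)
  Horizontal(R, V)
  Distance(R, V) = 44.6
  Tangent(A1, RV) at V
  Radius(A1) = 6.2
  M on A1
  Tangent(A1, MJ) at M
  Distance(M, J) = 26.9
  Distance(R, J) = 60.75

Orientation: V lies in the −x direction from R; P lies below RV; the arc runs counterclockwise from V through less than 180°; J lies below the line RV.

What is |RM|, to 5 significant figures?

51.172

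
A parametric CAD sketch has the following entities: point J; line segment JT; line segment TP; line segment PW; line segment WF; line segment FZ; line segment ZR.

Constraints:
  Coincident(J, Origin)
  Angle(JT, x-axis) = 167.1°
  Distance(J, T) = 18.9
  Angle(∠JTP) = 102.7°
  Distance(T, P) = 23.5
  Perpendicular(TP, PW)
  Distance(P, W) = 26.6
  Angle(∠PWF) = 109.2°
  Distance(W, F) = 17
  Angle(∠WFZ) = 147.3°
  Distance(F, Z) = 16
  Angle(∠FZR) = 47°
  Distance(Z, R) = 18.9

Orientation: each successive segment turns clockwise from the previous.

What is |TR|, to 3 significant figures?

19.6

J is at the origin; JT runs at 167.1° with length 18.9, so T = (-18.4, 4.22). ∠JTP = 102.7° gives TP at 89.8° from the x-axis; with |TP| = 23.5, P = (-18.3, 27.7). TP ⟂ PW, so PW runs at -0.200°; with |PW| = 26.6, W = (8.26, 27.6). ∠PWF = 109.2° gives WF at -71.0° from the x-axis; with |WF| = 17.0, F = (13.8, 11.6). ∠WFZ = 147.3° gives FZ at -104° from the x-axis; with |FZ| = 16.0, Z = (10.0, -3.99). ∠FZR = 47.0° gives ZR at 123° from the x-axis; with |ZR| = 18.9, R = (-0.372, 11.8). Then |TR| = |R − T| = 19.6.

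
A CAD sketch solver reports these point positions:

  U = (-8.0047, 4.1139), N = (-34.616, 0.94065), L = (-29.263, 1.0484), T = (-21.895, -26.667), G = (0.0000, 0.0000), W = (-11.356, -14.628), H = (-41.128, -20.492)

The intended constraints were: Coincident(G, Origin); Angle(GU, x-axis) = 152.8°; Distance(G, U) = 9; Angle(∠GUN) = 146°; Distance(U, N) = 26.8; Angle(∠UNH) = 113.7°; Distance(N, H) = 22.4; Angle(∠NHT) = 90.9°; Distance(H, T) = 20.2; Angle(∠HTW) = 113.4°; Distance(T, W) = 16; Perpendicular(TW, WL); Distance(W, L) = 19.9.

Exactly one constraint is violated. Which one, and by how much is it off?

Distance(W, L) = 19.9 — off by 3.90.

G = (0.00, 0.00) ✓; GU at 152.8° ✓; |GU| = 9.000 ✓; ∠GUN = 146.0° ✓; |UN| = 26.80 ✓; ∠UNH = 113.7° ✓; |NH| = 22.40 ✓; ∠NHT = 90.90° ✓; |HT| = 20.20 ✓; ∠HTW = 113.4° ✓; |TW| = 16.00 ✓; ∠(TW, WL) = 90.00° ✓; |WL| = 23.80 ✗.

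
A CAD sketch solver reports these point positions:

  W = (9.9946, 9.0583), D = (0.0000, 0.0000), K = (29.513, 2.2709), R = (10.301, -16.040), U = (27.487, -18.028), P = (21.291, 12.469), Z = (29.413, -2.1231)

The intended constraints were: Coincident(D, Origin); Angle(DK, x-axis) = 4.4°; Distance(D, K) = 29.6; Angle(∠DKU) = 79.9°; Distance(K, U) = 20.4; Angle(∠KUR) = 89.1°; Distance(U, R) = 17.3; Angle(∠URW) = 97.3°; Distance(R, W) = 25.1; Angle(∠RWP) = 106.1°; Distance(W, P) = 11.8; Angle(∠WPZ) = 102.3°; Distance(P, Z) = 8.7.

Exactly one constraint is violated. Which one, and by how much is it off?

Distance(P, Z) = 8.7 — off by 8.00.

D = (0.00, 0.00) ✓; DK at 4.400° ✓; |DK| = 29.60 ✓; ∠DKU = 79.90° ✓; |KU| = 20.40 ✓; ∠KUR = 89.10° ✓; |UR| = 17.30 ✓; ∠URW = 97.30° ✓; |RW| = 25.10 ✓; ∠RWP = 106.1° ✓; |WP| = 11.80 ✓; ∠WPZ = 102.3° ✓; |PZ| = 16.70 ✗.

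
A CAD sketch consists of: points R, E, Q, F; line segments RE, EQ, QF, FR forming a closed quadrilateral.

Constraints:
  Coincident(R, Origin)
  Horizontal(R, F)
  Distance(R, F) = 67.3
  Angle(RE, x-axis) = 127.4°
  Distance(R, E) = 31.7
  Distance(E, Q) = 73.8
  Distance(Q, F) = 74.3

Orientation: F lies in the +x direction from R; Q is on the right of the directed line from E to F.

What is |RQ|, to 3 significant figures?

44.3

Checks: |EQ| = 73.80 ✓; |QF| = 74.30 ✓.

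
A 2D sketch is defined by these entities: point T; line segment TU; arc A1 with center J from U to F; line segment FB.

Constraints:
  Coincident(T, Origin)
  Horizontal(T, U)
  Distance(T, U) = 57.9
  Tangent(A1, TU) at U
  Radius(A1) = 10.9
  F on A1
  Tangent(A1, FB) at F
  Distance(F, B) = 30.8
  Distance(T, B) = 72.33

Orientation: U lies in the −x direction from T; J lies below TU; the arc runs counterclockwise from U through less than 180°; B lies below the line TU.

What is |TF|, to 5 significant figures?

69.701

T is at the origin; TU is horizontal with |TU| = 57.9 and U on the −x side, so U = (-57.900, 0.0000). A1 meets TU tangentially, so JU is at right angles to TU, so J = U + (0, -10.9) = (-57.900, -10.900). Since JF ⟂ FB (tangency), |JB| = √(10.9² + 30.8²) = 32.672 regardless of where F sits on A1. So B lies on both circle(T, 72.33) and circle(J, 32.672); the below-TU intersection is B = (-57.734, -43.571). F is the foot of the tangent from B: F = (-68.157, -14.589).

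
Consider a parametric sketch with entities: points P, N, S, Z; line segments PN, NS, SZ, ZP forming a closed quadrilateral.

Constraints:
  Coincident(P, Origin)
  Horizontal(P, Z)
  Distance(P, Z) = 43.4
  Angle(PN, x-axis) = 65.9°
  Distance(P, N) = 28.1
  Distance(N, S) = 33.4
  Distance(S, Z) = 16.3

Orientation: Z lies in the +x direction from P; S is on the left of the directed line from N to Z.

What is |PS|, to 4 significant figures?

46.49

Checks: |NS| = 33.40 ✓; |SZ| = 16.30 ✓.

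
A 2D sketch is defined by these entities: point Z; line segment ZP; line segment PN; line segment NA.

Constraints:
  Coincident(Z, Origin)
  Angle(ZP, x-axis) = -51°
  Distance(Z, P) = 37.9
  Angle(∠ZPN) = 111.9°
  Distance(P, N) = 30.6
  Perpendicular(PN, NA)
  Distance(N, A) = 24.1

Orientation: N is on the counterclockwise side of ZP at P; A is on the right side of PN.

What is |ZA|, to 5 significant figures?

74.254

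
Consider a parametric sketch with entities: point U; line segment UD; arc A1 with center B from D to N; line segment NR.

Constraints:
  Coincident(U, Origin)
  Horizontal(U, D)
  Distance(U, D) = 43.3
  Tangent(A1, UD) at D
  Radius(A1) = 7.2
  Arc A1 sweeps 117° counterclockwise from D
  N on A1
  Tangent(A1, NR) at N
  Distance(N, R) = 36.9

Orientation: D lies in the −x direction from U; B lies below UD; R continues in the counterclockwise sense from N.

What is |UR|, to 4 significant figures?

54.46

U is at the origin; UD is horizontal with |UD| = 43.3 and D on the −x side, so D = (-43.30, 0.000). Since A1 is tangent to UD there, BD ⟂ UD, so B = D + (0, -7.2) = (-43.30, -7.200). On A1, D sits at bearing 90° from B; a 117° counterclockwise sweep puts N at bearing 207°, so N = B + 7.2·(cos 207°, sin 207°) = (-49.72, -10.47). A1 meets NR tangentially, so BN is at right angles to NR, so NR runs along (−sin 207°, cos 207°); with |NR| = 36.9, R = (-32.96, -43.35). Then |UR| = |R − U| = 54.46.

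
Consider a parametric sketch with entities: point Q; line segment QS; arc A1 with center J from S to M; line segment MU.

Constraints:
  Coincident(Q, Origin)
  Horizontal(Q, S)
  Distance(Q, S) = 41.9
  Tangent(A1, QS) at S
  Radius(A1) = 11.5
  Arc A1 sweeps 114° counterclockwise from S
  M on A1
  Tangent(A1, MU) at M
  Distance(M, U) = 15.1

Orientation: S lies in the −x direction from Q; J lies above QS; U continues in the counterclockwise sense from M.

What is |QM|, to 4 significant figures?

35.32

Q is at the origin; QS is horizontal with |QS| = 41.9 and S on the −x side, so S = (-41.90, 0.000). The tangent condition forces JS to be normal to QS, so J = S + (0, 11.5) = (-41.90, 11.50). On A1, S sits at bearing -90° from J; a 114° counterclockwise sweep puts M at bearing 24°, so M = J + 11.5·(cos 24°, sin 24°) = (-31.39, 16.18). Then |QM| = |M − Q| = 35.32.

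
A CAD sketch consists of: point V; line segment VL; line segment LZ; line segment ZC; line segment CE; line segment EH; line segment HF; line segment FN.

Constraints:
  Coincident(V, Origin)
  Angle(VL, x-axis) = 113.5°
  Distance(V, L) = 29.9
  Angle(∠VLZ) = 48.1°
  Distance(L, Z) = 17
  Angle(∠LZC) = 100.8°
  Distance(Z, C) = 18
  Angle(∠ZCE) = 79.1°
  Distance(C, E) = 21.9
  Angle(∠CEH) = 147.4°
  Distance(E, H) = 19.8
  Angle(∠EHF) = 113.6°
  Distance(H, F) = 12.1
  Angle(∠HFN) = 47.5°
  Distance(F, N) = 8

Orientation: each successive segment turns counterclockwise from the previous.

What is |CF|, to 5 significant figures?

43.100

V is at the origin; VL runs at 113.5° with length 29.9, so L = (-11.923, 27.420). ∠VLZ = 48.1° gives LZ at -114.60° from the x-axis; with |LZ| = 17.0, Z = (-18.999, 11.963). ∠LZC = 100.8° gives ZC at -35.400° from the x-axis; with |ZC| = 18.0, C = (-4.3271, 1.5360). ∠ZCE = 79.1° gives CE at 65.500° from the x-axis; with |CE| = 21.9, E = (4.7547, 21.464). ∠CEH = 147.4° gives EH at 98.100° from the x-axis; with |EH| = 19.8, H = (1.9649, 41.067). ∠EHF = 113.6° gives HF at 164.50° from the x-axis; with |HF| = 12.1, F = (-9.6951, 44.300). Then |CF| = |F − C| = 43.100.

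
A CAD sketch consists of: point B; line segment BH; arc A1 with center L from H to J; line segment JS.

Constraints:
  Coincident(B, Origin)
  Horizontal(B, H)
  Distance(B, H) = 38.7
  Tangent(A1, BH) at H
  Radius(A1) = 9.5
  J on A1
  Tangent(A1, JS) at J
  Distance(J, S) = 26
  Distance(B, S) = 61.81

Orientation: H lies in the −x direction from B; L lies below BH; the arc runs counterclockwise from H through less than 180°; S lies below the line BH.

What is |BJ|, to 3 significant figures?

48.8

B is at the origin; B and H share the same y with |BH| = 38.7 and H on the −x side, so H = (-38.7, 0.00). Tangency of A1 to BH means the radius LH is perpendicular to BH, so L = H + (0, -9.5) = (-38.7, -9.50). Since LJ ⟂ JS (tangency), |LS| = √(9.5² + 26.0²) = 27.7 regardless of where J sits on A1. So S lies on both circle(B, 61.81) and circle(L, 27.7); the below-BH intersection is S = (-51.6, -34.0). J is the foot of the tangent from S: J = (-48.1, -8.21).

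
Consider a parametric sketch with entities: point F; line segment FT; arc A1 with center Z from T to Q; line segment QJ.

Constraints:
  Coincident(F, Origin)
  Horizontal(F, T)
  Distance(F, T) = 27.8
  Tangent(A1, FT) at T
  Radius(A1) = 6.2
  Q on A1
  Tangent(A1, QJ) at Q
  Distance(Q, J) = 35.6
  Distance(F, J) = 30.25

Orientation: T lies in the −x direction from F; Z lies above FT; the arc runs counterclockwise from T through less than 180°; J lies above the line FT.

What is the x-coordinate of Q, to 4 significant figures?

-22.94

Checks: |ZQ| = 6.200 ✓; ∠(ZQ, QJ) = 90.00° ✓; |QJ| = 35.60 ✓; |FJ| = 30.25 ✓.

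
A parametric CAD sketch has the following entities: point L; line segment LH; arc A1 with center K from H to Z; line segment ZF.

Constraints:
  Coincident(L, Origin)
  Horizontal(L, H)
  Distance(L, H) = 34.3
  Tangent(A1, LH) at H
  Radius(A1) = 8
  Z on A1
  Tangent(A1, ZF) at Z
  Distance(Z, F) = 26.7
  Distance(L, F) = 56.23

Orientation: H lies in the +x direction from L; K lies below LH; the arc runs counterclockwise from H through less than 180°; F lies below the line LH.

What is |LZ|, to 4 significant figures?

30.99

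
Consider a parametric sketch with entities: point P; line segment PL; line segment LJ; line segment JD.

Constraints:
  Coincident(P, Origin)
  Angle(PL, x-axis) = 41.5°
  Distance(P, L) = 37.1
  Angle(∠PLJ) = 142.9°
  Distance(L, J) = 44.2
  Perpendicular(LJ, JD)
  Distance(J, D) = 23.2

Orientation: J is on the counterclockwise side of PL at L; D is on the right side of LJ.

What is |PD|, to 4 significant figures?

86.73

∠PLJ = 142.9°, so LJ runs at 41.5° + (180° − 142.9°) = 78.60° from the x-axis; with |LJ| = 44.2, J = L + 44.2·(cos 78.60°, sin 78.60°) = (36.52, 67.91). The perpendicularity gives JD at right angles to LJ; with |JD| = 23.2 on the right of LJ, D = J + 23.2·(0.9803, -0.1977) = (59.27, 63.33). Then |PD| = |D − P| = 86.73.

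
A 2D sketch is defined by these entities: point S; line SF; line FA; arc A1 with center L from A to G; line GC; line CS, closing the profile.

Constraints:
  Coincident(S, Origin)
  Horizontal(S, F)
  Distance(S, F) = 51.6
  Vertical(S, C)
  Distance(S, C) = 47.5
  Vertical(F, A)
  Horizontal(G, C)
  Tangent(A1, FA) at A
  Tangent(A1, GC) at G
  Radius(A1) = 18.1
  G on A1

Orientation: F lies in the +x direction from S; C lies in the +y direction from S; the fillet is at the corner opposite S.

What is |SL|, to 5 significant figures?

44.571

S is at the origin; S and F share the same y with |SF| = 51.6 and F on the +x side, so F = (51.600, 0.0000). S and C share the same x with |SC| = 47.5 and C on the +y side, so C = (0.0000, 47.500). The virtual corner opposite S is at (51.600, 47.500). The tangent condition forces LA to be normal to FA and since A1 is tangent to GC there, LG ⟂ GC, with radius 18.1, so the center L sits 18.1 in from both sides at L = (33.500, 29.400). Then |SL| = |L − S| = 44.571.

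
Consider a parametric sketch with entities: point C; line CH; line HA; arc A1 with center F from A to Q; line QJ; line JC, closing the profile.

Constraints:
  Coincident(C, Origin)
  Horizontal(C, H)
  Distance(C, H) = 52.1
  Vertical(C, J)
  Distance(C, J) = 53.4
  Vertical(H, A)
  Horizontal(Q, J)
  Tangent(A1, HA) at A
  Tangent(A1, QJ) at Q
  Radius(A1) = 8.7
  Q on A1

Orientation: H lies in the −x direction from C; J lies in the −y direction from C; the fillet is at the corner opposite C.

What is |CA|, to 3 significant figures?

68.6

The virtual corner opposite C is at (-52.1, -53.4). A1 meets HA tangentially, so FA is at right angles to HA and the tangent condition forces FQ to be normal to QJ, with radius 8.7, so the center F sits 8.7 in from both sides at F = (-43.4, -44.7). That places the tangent points at A = (-52.1, -44.7) on HA and Q = (-43.4, -53.4) on QJ. Then |CA| = |A − C| = 68.6.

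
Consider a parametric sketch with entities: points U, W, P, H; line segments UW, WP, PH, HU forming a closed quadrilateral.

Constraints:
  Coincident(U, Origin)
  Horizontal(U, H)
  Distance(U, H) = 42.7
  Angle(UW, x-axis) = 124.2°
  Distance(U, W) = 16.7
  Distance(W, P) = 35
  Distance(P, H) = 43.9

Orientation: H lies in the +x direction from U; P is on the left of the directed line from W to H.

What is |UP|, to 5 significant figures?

40.133

U is at the origin; UH is horizontal with |UH| = 42.7 and H in +x, so H = (42.7, 0). UW runs at 124.2° with |UW| = 16.7, so W = (-9.3868, 13.812). P is determined by |WP| = 35.0 and |PH| = 43.9 together: it lies at the intersection of circle(W, 35.0) and circle(H, 43.9). With |WH| = 53.887, the foot of the radical line on WH is 20.428 from W and the perpendicular offset is √(35.0² − 20.428²) = 28.420. Taking the left-of-WH solution: P = (17.643, 36.047).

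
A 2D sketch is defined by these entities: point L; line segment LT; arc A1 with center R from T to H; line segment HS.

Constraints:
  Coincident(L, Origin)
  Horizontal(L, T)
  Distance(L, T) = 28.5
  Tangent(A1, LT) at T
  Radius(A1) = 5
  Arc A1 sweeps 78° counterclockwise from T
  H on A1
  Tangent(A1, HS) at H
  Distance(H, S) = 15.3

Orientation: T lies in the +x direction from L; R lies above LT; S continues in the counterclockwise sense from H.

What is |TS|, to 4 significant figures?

20.58

L is at the origin; L and T share the same y with |LT| = 28.5 and T on the +x side, so T = (28.50, 0.000). The tangent condition forces RT to be normal to LT, so R = T + (0, 5) = (28.50, 5.000). On A1, T sits at bearing -90° from R; a 78° counterclockwise sweep puts H at bearing -12°, so H = R + 5.0·(cos -12°, sin -12°) = (33.39, 3.960). Since A1 is tangent to HS there, RH ⟂ HS, so HS runs along (−sin -12°, cos -12°); with |HS| = 15.3, S = (36.57, 18.93). Then |TS| = |S − T| = 20.58.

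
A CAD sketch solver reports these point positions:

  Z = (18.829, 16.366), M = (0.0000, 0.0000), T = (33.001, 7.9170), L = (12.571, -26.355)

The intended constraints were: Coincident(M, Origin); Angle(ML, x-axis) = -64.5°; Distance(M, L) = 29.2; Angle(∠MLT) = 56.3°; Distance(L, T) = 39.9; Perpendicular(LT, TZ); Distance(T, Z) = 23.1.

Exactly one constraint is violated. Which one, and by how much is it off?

Distance(T, Z) = 23.1 — off by 6.60.

M = (0.00, 0.00) ✓; ML at -64.50° ✓; |ML| = 29.20 ✓; ∠MLT = 56.30° ✓; |LT| = 39.90 ✓; ∠(LT, TZ) = 90.00° ✓; |TZ| = 16.50 ✗.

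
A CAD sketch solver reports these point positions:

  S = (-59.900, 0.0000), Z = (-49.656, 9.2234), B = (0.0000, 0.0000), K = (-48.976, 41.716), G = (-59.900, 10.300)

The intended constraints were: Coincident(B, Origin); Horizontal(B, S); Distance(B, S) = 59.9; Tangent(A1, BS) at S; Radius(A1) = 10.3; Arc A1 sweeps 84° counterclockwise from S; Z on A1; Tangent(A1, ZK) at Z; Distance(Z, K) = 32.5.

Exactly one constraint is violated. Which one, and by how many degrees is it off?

Tangent(A1, ZK) at Z — off by 4.80°.

B = (0.00, 0.00) ✓; B.y = 0.00, S.y = 0.00 ✓; |BS| = 59.90 ✓; ∠(GS, SB) = 90.00° ✓; |GS| = 10.30 ✓; bearing(G→Z) − bearing(G→S) = 84.00° ✓; |GZ| = 10.30 ✓; ∠(GZ, ZK) = 85.20° ✗; |ZK| = 32.50 ✓.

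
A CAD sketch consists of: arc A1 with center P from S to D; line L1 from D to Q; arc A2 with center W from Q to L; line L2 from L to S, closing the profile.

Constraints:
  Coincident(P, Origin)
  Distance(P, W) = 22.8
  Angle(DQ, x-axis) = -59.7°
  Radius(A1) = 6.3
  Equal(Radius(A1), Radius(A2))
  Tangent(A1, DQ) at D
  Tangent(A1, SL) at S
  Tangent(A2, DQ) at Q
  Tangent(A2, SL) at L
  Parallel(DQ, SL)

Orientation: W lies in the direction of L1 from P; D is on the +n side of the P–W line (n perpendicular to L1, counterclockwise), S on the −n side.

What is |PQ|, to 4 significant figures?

23.65

The slot axis is L1's direction at -59.7°, so u = (cos -59.7°, sin -59.7°) = (0.5045, -0.8634) and n = (−sin -59.7°, cos -59.7°) = (0.8634, 0.5045). P is at the origin and W lies 22.8 along u from P, so W = 22.8·u = (11.50, -19.69). Tangency of A1 to both parallel lines with radius 6.3 puts D and S at P ± 6.3·n: D = (5.439, 3.179), S = (-5.439, -3.179). Equal radii place Q and L the same way about W: Q = W + 6.3·n = (16.94, -16.51), L = W − 6.3·n = (6.064, -22.86). Then |PQ| = |Q − P| = 23.65.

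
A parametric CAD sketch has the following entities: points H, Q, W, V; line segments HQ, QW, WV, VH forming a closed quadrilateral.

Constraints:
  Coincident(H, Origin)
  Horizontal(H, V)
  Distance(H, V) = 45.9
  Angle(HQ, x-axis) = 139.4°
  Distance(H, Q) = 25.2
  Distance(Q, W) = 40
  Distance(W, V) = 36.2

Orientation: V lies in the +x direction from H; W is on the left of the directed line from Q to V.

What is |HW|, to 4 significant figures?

32.09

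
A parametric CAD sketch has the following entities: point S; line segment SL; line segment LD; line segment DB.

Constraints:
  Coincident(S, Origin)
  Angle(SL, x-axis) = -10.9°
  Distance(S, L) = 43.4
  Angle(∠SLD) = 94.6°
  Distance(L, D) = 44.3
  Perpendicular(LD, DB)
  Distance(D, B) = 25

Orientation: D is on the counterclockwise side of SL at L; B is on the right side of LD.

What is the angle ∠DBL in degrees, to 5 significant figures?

60.562°

S is at the origin; SL runs at -10.9° with length 43.4, so L = 43.4·(cos -10.9°, sin -10.9°) = (42.617, -8.2067). ∠SLD = 94.6°, so LD runs at -10.9° + (180° − 94.6°) = 74.500° from the x-axis; with |LD| = 44.3, D = L + 44.3·(cos 74.500°, sin 74.500°) = (54.456, 34.482). LD is perpendicular to DB; with |DB| = 25.0 on the right of LD, B = D + 25.0·(0.96363, -0.26724) = (78.546, 27.801). Then cos ∠DBL = BD·BL / (|BD||BL|), giving 60.562°.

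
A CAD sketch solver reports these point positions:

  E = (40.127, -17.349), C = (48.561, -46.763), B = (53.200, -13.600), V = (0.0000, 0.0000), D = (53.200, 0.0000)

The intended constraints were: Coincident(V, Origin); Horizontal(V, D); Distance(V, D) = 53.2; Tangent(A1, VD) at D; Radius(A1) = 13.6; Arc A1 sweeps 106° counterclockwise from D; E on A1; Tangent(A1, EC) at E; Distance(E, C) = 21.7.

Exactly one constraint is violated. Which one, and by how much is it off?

Distance(E, C) = 21.7 — off by 8.90.

V = (0.00, 0.00) ✓; V.y = 0.00, D.y = 0.00 ✓; |VD| = 53.20 ✓; ∠(BD, DV) = 90.00° ✓; |BD| = 13.60 ✓; bearing(B→E) − bearing(B→D) = 106.0° ✓; |BE| = 13.60 ✓; ∠(BE, EC) = 90.00° ✓; |EC| = 30.60 ✗.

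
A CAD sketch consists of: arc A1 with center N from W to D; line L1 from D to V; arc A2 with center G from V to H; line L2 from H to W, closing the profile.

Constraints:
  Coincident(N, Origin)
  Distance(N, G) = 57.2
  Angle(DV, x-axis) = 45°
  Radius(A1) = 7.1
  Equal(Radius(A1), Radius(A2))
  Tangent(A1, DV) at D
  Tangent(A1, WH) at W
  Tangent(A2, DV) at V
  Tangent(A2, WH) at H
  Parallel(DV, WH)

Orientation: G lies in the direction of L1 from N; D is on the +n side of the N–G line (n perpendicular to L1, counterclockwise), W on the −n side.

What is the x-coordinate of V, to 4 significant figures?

35.43

The slot axis is L1's direction at 45.0°, so u = (cos 45.0°, sin 45.0°) = (0.7071, 0.7071) and n = (−sin 45.0°, cos 45.0°) = (-0.7071, 0.7071). N is at the origin and G lies 57.2 along u from N, so G = 57.2·u = (40.45, 40.45). Tangency of A1 to both parallel lines with radius 7.1 puts D and W at N ± 7.1·n: D = (-5.020, 5.020), W = (5.020, -5.020). Equal radii place V and H the same way about G: V = G + 7.1·n = (35.43, 45.47), H = G − 7.1·n = (45.47, 35.43). So V.x = 35.43.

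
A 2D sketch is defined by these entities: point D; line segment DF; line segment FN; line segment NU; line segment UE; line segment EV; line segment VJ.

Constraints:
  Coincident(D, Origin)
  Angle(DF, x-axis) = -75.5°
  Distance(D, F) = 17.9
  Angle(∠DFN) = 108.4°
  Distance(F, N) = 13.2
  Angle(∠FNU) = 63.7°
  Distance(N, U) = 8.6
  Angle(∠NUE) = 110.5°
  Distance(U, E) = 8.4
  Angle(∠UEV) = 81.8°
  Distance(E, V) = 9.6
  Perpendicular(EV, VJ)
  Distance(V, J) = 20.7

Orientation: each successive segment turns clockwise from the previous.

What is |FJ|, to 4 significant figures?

23.58

D is at the origin; DF runs at -75.5° with length 17.9, so F = (4.482, -17.33). ∠DFN = 108.4° gives FN at -147.1° from the x-axis; with |FN| = 13.2, N = (-6.601, -24.50). ∠FNU = 63.7° gives NU at 96.60° from the x-axis; with |NU| = 8.6, U = (-7.590, -15.96). ∠NUE = 110.5° gives UE at 27.10° from the x-axis; with |UE| = 8.4, E = (-0.1119, -12.13). ∠UEV = 81.8° gives EV at -71.10° from the x-axis; with |EV| = 9.6, V = (2.998, -21.21). EV ⟂ VJ, so VJ runs at -161.1°; with |VJ| = 20.7, J = (-16.59, -27.92). Then |FJ| = |J − F| = 23.58.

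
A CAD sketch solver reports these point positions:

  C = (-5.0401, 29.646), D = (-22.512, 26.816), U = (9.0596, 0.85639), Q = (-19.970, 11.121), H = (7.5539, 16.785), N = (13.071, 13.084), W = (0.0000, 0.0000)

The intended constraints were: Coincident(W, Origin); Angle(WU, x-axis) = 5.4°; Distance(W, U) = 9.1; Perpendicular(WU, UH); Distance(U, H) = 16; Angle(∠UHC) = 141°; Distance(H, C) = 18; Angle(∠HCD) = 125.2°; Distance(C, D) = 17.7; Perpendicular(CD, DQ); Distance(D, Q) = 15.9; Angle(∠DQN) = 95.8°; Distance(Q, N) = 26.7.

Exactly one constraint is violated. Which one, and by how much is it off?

Distance(Q, N) = 26.7 — off by 6.40.

W = (0.00, 0.00) ✓; WU at 5.400° ✓; |WU| = 9.100 ✓; ∠(WU, UH) = 90.00° ✓; |UH| = 16.00 ✓; ∠UHC = 141.0° ✓; |HC| = 18.00 ✓; ∠HCD = 125.2° ✓; |CD| = 17.70 ✓; ∠(CD, DQ) = 90.00° ✓; |DQ| = 15.90 ✓; ∠DQN = 95.80° ✓; |QN| = 33.10 ✗.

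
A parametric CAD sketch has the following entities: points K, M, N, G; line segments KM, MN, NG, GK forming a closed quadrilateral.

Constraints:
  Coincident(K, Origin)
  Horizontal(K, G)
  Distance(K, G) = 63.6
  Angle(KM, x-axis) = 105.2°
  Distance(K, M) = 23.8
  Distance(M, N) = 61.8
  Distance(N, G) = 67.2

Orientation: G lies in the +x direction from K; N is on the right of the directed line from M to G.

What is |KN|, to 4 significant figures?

38.03

K is at the origin; KG is horizontal with |KG| = 63.6 and G in +x, so G = (63.6, 0). KM runs at 105.2° with |KM| = 23.8, so M = (-6.240, 22.97). N is determined by |MN| = 61.8 and |NG| = 67.2 together: it lies at the intersection of circle(M, 61.8) and circle(G, 67.2). With |MG| = 73.52, the foot of the radical line on MG is 32.02 from M and the perpendicular offset is √(61.8² − 32.02²) = 52.86. Taking the right-of-MG solution: N = (7.667, -37.25).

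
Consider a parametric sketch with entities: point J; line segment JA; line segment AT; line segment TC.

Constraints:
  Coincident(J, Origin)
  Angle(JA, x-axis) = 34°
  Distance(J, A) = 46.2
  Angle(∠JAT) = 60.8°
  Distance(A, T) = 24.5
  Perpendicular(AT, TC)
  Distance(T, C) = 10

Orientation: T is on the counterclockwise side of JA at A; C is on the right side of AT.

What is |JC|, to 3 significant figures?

50.4

∠JAT = 60.8°, so AT runs at 34.0° + (180° − 60.8°) = 153° from the x-axis; with |AT| = 24.5, T = A + 24.5·(cos 153°, sin 153°) = (16.4, 36.9). AT is perpendicular to TC; with |TC| = 10.0 on the right of AT, C = T + 10.0·(0.451, 0.893) = (20.9, 45.8). Then |JC| = |C − J| = 50.4.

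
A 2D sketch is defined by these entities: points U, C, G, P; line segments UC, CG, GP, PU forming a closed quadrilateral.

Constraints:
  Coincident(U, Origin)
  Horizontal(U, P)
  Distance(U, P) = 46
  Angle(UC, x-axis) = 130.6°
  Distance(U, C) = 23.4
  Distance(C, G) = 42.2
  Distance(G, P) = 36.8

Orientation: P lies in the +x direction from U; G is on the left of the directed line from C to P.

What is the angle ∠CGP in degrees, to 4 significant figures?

107.4°

Checks: |CG| = 42.20 ✓; |GP| = 36.80 ✓.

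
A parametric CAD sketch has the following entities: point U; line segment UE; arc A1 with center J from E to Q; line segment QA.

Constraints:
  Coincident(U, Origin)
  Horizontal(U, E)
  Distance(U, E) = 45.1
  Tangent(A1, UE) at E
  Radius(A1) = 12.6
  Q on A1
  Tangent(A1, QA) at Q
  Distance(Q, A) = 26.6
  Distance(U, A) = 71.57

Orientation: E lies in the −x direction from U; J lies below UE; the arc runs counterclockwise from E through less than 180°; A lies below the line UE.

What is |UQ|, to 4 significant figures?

58.62

Checks: ∠(JE, EU) = 90.00° ✓; |JE| = 12.60 ✓; |JQ| = 12.60 ✓; ∠(JQ, QA) = 90.00° ✓; |QA| = 26.60 ✓; |UA| = 71.57 ✓.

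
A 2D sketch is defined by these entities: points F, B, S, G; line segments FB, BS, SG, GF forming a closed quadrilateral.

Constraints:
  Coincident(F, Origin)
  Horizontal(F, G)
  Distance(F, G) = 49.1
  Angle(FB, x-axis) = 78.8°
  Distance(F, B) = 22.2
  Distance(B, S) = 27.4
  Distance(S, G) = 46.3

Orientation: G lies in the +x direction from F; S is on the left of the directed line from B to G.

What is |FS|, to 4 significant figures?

46.90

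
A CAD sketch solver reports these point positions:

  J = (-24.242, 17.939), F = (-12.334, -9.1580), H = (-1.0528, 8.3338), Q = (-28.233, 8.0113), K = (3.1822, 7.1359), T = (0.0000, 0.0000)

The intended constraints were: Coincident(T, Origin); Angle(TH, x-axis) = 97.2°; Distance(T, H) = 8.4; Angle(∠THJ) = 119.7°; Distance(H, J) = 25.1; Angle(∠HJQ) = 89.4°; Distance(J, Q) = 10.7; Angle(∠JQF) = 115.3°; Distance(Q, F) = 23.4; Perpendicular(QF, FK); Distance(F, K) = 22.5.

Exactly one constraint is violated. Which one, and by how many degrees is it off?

Perpendicular(QF, FK) — off by 3.60°.

T = (0.00, 0.00) ✓; TH at 97.20° ✓; |TH| = 8.400 ✓; ∠THJ = 119.7° ✓; |HJ| = 25.10 ✓; ∠HJQ = 89.40° ✓; |JQ| = 10.70 ✓; ∠JQF = 115.3° ✓; |QF| = 23.40 ✓; ∠(QF, FK) = 93.60° ✗; |FK| = 22.50 ✓.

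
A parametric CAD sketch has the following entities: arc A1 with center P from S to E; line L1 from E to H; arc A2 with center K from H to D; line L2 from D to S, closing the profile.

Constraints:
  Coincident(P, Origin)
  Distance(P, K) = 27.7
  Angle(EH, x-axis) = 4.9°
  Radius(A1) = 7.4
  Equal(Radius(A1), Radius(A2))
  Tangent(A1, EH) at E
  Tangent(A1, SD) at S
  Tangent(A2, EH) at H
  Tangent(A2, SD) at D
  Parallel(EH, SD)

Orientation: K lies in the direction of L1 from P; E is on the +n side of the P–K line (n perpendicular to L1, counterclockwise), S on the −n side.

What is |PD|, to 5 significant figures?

28.671

The slot axis is L1's direction at 4.9°, so u = (cos 4.9°, sin 4.9°) = (0.99635, 0.085417) and n = (−sin 4.9°, cos 4.9°) = (-0.085417, 0.99635). P is at the origin and K lies 27.7 along u from P, so K = 27.7·u = (27.599, 2.3660). Tangency of A1 to both parallel lines with radius 7.4 puts E and S at P ± 7.4·n: E = (-0.63209, 7.3730), S = (0.63209, -7.3730). Equal radii place H and D the same way about K: H = K + 7.4·n = (26.967, 9.7390), D = K − 7.4·n = (28.231, -5.0069). Then |PD| = |D − P| = 28.671.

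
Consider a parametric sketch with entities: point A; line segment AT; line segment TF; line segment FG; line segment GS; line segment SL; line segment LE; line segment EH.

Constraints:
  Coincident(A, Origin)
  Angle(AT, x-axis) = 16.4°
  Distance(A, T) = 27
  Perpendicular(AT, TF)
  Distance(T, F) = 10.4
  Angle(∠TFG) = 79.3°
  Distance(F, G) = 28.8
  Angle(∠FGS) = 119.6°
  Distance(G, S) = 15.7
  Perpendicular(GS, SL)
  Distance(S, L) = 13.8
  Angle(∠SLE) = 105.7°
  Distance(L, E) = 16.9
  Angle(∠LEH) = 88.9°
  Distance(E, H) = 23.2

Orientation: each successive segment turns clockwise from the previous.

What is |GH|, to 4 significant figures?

7.603

A is at the origin; AT runs at 16.4° with length 27.0, so T = (25.90, 7.623). AT ⟂ TF, so TF runs at -73.60°; with |TF| = 10.4, F = (28.84, -2.354). ∠TFG = 79.3° gives FG at -174.3° from the x-axis; with |FG| = 28.8, G = (0.1802, -5.214). ∠FGS = 119.6° gives GS at 125.3° from the x-axis; with |GS| = 15.7, S = (-8.892, 7.599). GS is perpendicular to SL, so SL runs at 35.30°; with |SL| = 13.8, L = (2.371, 15.57). ∠SLE = 105.7° gives LE at -39.00° from the x-axis; with |LE| = 16.9, E = (15.50, 4.938). ∠LEH = 88.9° gives EH at -130.1° from the x-axis; with |EH| = 23.2, H = (0.5607, -12.81). Then |GH| = |H − G| = 7.603.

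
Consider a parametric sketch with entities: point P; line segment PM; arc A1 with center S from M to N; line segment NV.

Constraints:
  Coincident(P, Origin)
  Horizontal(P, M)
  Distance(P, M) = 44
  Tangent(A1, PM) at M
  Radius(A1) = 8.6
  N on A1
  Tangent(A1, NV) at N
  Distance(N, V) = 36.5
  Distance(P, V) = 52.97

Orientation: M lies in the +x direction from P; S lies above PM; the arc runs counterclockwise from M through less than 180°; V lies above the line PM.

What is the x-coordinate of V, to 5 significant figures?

30.246

P is at the origin; PM is horizontal with |PM| = 44.0 and M on the +x side, so M = (44.000, 0.0000). A1 meets PM tangentially, so SM is at right angles to PM, so S = M + (0, 8.6) = (44.000, 8.6000). Since SN ⟂ NV (tangency), |SV| = √(8.6² + 36.5²) = 37.499 regardless of where N sits on A1. So V lies on both circle(P, 52.97) and circle(S, 37.499); the above-PM intersection is V = (30.246, 43.486). N is the foot of the tangent from V: N = (51.064, 13.505).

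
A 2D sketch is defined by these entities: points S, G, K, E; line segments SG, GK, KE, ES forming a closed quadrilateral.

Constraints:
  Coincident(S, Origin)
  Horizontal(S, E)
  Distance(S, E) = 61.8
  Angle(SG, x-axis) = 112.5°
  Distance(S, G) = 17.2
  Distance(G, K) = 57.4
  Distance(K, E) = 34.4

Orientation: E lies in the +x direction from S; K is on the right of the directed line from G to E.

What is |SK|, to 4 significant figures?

42.49

Checks: |GK| = 57.40 ✓; |KE| = 34.40 ✓.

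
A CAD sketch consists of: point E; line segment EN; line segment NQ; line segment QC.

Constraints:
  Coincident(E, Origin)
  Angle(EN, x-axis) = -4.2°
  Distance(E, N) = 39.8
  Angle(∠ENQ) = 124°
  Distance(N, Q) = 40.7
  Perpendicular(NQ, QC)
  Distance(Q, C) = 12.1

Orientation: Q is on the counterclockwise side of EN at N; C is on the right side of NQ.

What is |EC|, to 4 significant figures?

77.44

∠ENQ = 124.0°, so NQ runs at -4.2° + (180° − 124.0°) = 51.80° from the x-axis; with |NQ| = 40.7, Q = N + 40.7·(cos 51.80°, sin 51.80°) = (64.86, 29.07). NQ ⟂ QC; with |QC| = 12.1 on the right of NQ, C = Q + 12.1·(0.7859, -0.6184) = (74.37, 21.59). Then |EC| = |C − E| = 77.44.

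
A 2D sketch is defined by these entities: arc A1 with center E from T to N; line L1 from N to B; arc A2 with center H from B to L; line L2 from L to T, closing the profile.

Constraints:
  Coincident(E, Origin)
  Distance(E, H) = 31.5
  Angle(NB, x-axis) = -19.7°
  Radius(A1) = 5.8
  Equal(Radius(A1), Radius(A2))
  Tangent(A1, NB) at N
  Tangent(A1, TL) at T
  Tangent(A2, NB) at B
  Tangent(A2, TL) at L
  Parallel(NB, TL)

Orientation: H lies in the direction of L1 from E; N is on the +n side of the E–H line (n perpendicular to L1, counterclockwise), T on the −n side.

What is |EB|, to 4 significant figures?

32.03

The slot axis is L1's direction at -19.7°, so u = (cos -19.7°, sin -19.7°) = (0.9415, -0.3371) and n = (−sin -19.7°, cos -19.7°) = (0.3371, 0.9415). E is at the origin and H lies 31.5 along u from E, so H = 31.5·u = (29.66, -10.62). Tangency of A1 to both parallel lines with radius 5.8 puts N and T at E ± 5.8·n: N = (1.955, 5.461), T = (-1.955, -5.461). Equal radii place B and L the same way about H: B = H + 5.8·n = (31.61, -5.158), L = H − 5.8·n = (27.70, -16.08). Then |EB| = |B − E| = 32.03.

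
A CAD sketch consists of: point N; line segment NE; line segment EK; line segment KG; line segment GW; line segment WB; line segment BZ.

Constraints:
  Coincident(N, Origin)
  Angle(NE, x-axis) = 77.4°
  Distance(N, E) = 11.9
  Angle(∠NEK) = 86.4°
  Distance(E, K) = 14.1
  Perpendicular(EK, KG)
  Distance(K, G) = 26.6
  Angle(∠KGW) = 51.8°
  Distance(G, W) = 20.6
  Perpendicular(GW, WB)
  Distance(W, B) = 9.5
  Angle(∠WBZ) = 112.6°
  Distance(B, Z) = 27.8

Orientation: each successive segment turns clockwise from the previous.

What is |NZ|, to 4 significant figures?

29.88

N is at the origin; NE runs at 77.4° with length 11.9, so E = (2.596, 11.61). ∠NEK = 86.4° gives EK at -16.20° from the x-axis; with |EK| = 14.1, K = (16.14, 7.680). EK ⟂ KG, so KG runs at -106.2°; with |KG| = 26.6, G = (8.715, -17.86). ∠KGW = 51.8° gives GW at 125.6° from the x-axis; with |GW| = 20.6, W = (-3.277, -1.114). The perpendicularity gives WB at right angles to GW, so WB runs at 35.60°; with |WB| = 9.5, B = (4.448, 4.416). ∠WBZ = 112.6° gives BZ at -31.80° from the x-axis; with |BZ| = 27.8, Z = (28.07, -10.23). Then |NZ| = |Z − N| = 29.88.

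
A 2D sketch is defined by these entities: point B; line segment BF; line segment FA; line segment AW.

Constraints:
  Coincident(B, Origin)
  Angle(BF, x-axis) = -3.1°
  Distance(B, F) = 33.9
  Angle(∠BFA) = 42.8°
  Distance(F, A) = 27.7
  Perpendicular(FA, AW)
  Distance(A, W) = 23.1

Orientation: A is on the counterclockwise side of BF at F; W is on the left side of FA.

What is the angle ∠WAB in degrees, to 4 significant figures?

6.996°

∠BFA = 42.8°, so FA runs at -3.1° + (180° − 42.8°) = 134.1° from the x-axis; with |FA| = 27.7, A = F + 27.7·(cos 134.1°, sin 134.1°) = (14.57, 18.06). FA ⟂ AW; with |AW| = 23.1 on the left of FA, W = A + 23.1·(-0.7181, -0.6959) = (-2.015, 1.983). Then cos ∠WAB = AW·AB / (|AW||AB|), giving 6.996°.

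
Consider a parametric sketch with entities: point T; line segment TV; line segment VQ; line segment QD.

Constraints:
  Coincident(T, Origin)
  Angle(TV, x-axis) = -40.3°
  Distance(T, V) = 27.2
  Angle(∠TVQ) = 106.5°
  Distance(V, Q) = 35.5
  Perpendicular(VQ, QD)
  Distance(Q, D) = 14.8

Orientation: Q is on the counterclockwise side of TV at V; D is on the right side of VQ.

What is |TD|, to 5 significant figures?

59.494

T is at the origin; TV runs at -40.3° with length 27.2, so V = 27.2·(cos -40.3°, sin -40.3°) = (20.745, -17.593). ∠TVQ = 106.5°, so VQ runs at -40.3° + (180° − 106.5°) = 33.200° from the x-axis; with |VQ| = 35.5, Q = V + 35.5·(cos 33.200°, sin 33.200°) = (50.450, 1.8458). VQ is perpendicular to QD; with |QD| = 14.8 on the right of VQ, D = Q + 14.8·(0.54756, -0.83676) = (58.554, -10.538). Then |TD| = |D − T| = 59.494.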